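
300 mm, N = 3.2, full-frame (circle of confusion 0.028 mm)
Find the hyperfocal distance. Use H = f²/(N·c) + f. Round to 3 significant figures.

1000 m

Hyperfocal distance H = f²/(N·c) + f = 300²/(3.2 × 0.028) + 300 = 90000/0.0896 + 300 ≈ 1004764.3 mm ≈ 1000 m.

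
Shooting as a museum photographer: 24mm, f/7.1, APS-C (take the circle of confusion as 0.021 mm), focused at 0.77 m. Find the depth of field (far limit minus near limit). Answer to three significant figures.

309 mm

Hyperfocal distance H = f²/(N·c) + f = 24²/(7.1 × 0.021) + 24 = 576/0.1491 + 24 ≈ 3887.2 mm ≈ 3.887 m.
Near limit Dn = s·(H − f)/(H + s − 2f) = 770 × (3887.2 − 24) / (3887.2 + 770 − 2 × 24) = 770 × 3863.2 / 4609.2 ≈ 645.37 mm.
Far limit Df = s·(H − f)/(H − s) = 770 × (3887.2 − 24) / (3887.2 − 770) = 770 × 3863.2 / 3117.2 ≈ 954.28 mm.
Depth of field = Df − Dn = 954.28 − 645.37 ≈ 308.91 mm.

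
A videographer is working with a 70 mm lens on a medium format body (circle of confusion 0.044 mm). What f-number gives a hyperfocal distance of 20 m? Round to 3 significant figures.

f/5.59

Rearrange H = f²/(N·c) + f for N: N = f² / ((H − f)·c).
N = 70² / ((20000 − 70) × 0.044) = 4900 / 876.9 ≈ 5.59.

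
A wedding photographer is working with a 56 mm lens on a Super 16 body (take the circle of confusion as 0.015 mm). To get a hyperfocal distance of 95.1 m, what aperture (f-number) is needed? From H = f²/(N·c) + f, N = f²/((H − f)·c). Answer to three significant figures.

Rearrange H = f²/(N·c) + f for N: N = f² / ((H − f)·c).
N = 56² / ((95100 − 56) × 0.015) = 3136 / 1426 ≈ 2.20.

f/2.20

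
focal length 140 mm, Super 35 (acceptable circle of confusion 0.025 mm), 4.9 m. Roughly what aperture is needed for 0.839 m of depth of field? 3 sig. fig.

f/14

Write h = H − f = f²/(N·c). The thin-lens limits are Dn = s·h/(h + (s−f)) and Df = s·h/(h − (s−f)), so DoF = Df − Dn = 2·s·(s−f)·h / (h² − (s−f)²).
That is a quadratic in h: DoF·h² − 2·s·(s−f)·h − DoF·(s−f)² = 0 ⇒ h = (s−f)·(s + √(s² + DoF²)) / DoF = 4760 × (4900 + √(4900² + 839²)) / 839 = 4760 × (4900 + 4971.31) / 839 ≈ 56004 mm.
Then N = f²/(c·h) = 140² / (0.025 × 56004) = 19600 / 1400.1 ≈ 14.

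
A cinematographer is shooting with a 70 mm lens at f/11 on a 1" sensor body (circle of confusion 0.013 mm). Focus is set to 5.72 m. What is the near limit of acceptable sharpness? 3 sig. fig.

4.91 m

Hyperfocal distance H = f²/(N·c) + f = 70²/(11 × 0.013) + 70 = 4900/0.143 + 70 ≈ 34335.7 mm ≈ 34.34 m.
Near limit Dn = s·(H − f)/(H + s − 2f) = 5720 × (34335.7 − 70) / (34335.7 + 5720 − 2 × 70) = 5720 × 34265.7 / 39915.7 ≈ 4910.3 mm ≈ 4.91 m.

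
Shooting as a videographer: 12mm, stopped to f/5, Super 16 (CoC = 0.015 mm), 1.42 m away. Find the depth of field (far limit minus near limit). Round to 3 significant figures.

Hyperfocal distance H = f²/(N·c) + f = 12²/(5 × 0.015) + 12 = 144/0.075 + 12 ≈ 1932.0 mm ≈ 1.932 m.
Near limit Dn = s·(H − f)/(H + s − 2f) = 1420 × (1932.0 − 12) / (1932.0 + 1420 − 2 × 12) = 1420 × 1920.0 / 3328.0 ≈ 819.2 mm.
Far limit Df = s·(H − f)/(H − s) = 1420 × (1932.0 − 12) / (1932.0 − 1420) = 1420 × 1920.0 / 512.0 ≈ 5325.0 mm.
Depth of field = Df − Dn = 5325.0 − 819.2 ≈ 4505.8 mm ≈ 4.51 m.

4.51 m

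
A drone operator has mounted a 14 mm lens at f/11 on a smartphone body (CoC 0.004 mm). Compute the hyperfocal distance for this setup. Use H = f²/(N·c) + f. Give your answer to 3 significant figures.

Hyperfocal distance H = f²/(N·c) + f = 14²/(11 × 0.004) + 14 = 196/0.044 + 14 ≈ 4468.5 mm ≈ 4.47 m.

4.47 m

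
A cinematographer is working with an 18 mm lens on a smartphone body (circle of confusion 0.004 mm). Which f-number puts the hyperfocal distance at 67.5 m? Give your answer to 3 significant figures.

f/1.20

Rearrange H = f²/(N·c) + f for N: N = f² / ((H − f)·c).
N = 18² / ((67500 − 18) × 0.004) = 324 / 269.9 ≈ 1.20.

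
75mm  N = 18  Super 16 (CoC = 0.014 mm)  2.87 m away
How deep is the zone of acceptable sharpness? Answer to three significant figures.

Hyperfocal distance H = f²/(N·c) + f = 75²/(18 × 0.014) + 75 = 5625/0.252 + 75 ≈ 22396.4 mm ≈ 22.40 m.
Near limit Dn = s·(H − f)/(H + s − 2f) = 2870 × (22396.4 − 75) / (22396.4 + 2870 − 2 × 75) = 2870 × 22321.4 / 25116.4 ≈ 2550.62 mm.
Far limit Df = s·(H − f)/(H − s) = 2870 × (22396.4 − 75) / (22396.4 − 2870) = 2870 × 22321.4 / 19526.4 ≈ 3280.81 mm.
Depth of field = Df − Dn = 3280.81 − 2550.62 ≈ 730.19 mm ≈ 0.730 m.

0.730 m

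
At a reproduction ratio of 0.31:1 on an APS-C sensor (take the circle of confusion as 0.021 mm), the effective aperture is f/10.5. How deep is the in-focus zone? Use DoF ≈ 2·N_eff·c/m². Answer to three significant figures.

At magnification m, DoF ≈ 2·N_eff·c/m² = 2 × 10.5 × 0.021 / 0.31² = 0.441 / 0.0961 ≈ 4.59 mm.

4.59 mm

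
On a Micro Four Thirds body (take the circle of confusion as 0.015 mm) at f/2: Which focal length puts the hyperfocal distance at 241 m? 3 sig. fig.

85.0 mm

From H = f²/(N·c) + f, with f ≪ H: f ≈ √(H·N·c) = √(241000 × 2 × 0.015) = √7230.0 ≈ 85.03 mm.
The +f correction barely moves this — solving exactly, f² + N·c·f − N·c·H = 0 ⇒ f = (−N·c + √((N·c)² + 4·N·c·H))/2 = (−0.03 + √28920)/2 ≈ 85.014 mm, so f ≈ 85.0 mm.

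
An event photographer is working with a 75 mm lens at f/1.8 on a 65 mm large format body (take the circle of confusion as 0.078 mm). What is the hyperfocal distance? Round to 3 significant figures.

40.1 m

Hyperfocal distance H = f²/(N·c) + f = 75²/(1.8 × 0.078) + 75 = 5625/0.1404 + 75 ≈ 40139.1 mm ≈ 40.1 m.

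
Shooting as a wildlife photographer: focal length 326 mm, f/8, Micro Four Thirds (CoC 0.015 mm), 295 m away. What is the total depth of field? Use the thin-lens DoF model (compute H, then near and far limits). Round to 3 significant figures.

Hyperfocal distance H = f²/(N·c) + f = 326²/(8 × 0.015) + 326 = 106276/0.12 + 326 ≈ 885959.3 mm ≈ 886.0 m.
Near limit Dn = s·(H − f)/(H + s − 2f) = 295000 × (885959.3 − 326) / (885959.3 + 295000 − 2 × 326) = 295000 × 885633.3 / 1180307.3 ≈ 221351 mm.
Far limit Df = s·(H − f)/(H − s) = 295000 × (885959.3 − 326) / (885959.3 − 295000) = 295000 × 885633.3 / 590959.3 ≈ 442098 mm.
Depth of field = Df − Dn = 442098 − 221351 ≈ 220747 mm ≈ 221 m.

221 m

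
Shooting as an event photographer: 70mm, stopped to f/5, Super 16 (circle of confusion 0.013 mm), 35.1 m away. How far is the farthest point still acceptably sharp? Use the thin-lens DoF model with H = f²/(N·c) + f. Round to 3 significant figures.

65.6 m

Hyperfocal distance H = f²/(N·c) + f = 70²/(5 × 0.013) + 70 = 4900/0.065 + 70 ≈ 75454.6 mm ≈ 75.45 m.
Far limit Df = s·(H − f)/(H − s) = 35100 × (75454.6 − 70) / (75454.6 − 35100) = 35100 × 75384.6 / 40354.6 ≈ 65569 mm ≈ 65.6 m.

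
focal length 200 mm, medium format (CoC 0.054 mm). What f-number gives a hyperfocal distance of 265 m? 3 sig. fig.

Rearrange H = f²/(N·c) + f for N: N = f² / ((H − f)·c).
N = 200² / ((265000 − 200) × 0.054) = 40000 / 14299 ≈ 2.80.

f/2.80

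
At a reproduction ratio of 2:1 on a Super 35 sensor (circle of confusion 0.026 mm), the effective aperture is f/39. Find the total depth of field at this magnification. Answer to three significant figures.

0.507 mm

At magnification m, DoF ≈ 2·N_eff·c/m² = 2 × 39 × 0.026 / 2² = 2.028 / 4 ≈ 0.507 mm.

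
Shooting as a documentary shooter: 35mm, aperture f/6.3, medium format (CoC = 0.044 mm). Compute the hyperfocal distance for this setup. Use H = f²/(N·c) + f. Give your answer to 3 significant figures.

4.45 m

Hyperfocal distance H = f²/(N·c) + f = 35²/(6.3 × 0.044) + 35 = 1225/0.2772 + 35 ≈ 4454.2 mm ≈ 4.45 m.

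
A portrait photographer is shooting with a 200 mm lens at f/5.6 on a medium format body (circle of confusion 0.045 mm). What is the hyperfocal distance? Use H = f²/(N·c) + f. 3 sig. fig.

159 m

Hyperfocal distance H = f²/(N·c) + f = 200²/(5.6 × 0.045) + 200 = 40000/0.252 + 200 ≈ 158930.2 mm ≈ 159 m.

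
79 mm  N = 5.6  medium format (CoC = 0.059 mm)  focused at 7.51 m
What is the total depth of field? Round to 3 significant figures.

6.99 m

Hyperfocal distance H = f²/(N·c) + f = 79²/(5.6 × 0.059) + 79 = 6241/0.3304 + 79 ≈ 18968.2 mm ≈ 18.97 m.
Near limit Dn = s·(H − f)/(H + s − 2f) = 7510 × (18968.2 − 79) / (18968.2 + 7510 − 2 × 79) = 7510 × 18889.2 / 26320.2 ≈ 5389.7 mm.
Far limit Df = s·(H − f)/(H − s) = 7510 × (18968.2 − 79) / (18968.2 − 7510) = 7510 × 18889.2 / 11458.2 ≈ 12380.5 mm.
Depth of field = Df − Dn = 12380.5 − 5389.7 ≈ 6990.8 mm ≈ 6.99 m.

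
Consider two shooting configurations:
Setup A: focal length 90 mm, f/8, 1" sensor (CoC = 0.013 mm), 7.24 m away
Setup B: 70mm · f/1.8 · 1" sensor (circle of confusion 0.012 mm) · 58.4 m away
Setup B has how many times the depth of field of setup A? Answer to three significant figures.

24.0

Setup A: H = 90²/(8×0.013) + 90 ≈ 77974.6 mm; DoF = Df − Dn = 7971.8 − 6631.2 ≈ 1340.6 mm.
Setup B: H = 70²/(1.8×0.012) + 70 ≈ 226921.9 mm; DoF = Df − Dn = 78614 − 46455 ≈ 32159 mm.
Ratio = 32159 / 1340.6 ≈ 24.0.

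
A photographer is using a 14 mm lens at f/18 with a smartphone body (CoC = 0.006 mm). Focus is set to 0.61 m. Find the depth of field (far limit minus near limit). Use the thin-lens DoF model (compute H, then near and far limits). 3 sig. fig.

Hyperfocal distance H = f²/(N·c) + f = 14²/(18 × 0.006) + 14 = 196/0.108 + 14 ≈ 1828.8 mm ≈ 1.829 m.
Near limit Dn = s·(H − f)/(H + s − 2f) = 610 × (1828.8 − 14) / (1828.8 + 610 − 2 × 14) = 610 × 1814.8 / 2410.8 ≈ 459.20 mm.
Far limit Df = s·(H − f)/(H − s) = 610 × (1828.8 − 14) / (1828.8 − 610) = 610 × 1814.8 / 1218.8 ≈ 908.29 mm.
Depth of field = Df − Dn = 908.29 − 459.20 ≈ 449.09 mm.

449 mm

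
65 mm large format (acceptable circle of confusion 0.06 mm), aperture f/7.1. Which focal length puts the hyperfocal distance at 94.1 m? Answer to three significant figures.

200 mm

From H = f²/(N·c) + f, with f ≪ H: f ≈ √(H·N·c) = √(94100 × 7.1 × 0.06) = √40087 ≈ 200.2 mm.
The +f correction barely moves this — solving exactly, f² + N·c·f − N·c·H = 0 ⇒ f = (−N·c + √((N·c)² + 4·N·c·H))/2 = (−0.426 + √160347)/2 ≈ 200.00 mm, so f ≈ 200 mm.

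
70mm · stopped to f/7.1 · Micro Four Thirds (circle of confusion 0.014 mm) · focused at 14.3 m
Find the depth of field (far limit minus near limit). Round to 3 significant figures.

Hyperfocal distance H = f²/(N·c) + f = 70²/(7.1 × 0.014) + 70 = 4900/0.0994 + 70 ≈ 49365.8 mm ≈ 49.37 m.
Near limit Dn = s·(H − f)/(H + s − 2f) = 14300 × (49365.8 − 70) / (49365.8 + 14300 − 2 × 70) = 14300 × 49295.8 / 63525.8 ≈ 11096.7 mm.
Far limit Df = s·(H − f)/(H − s) = 14300 × (49365.8 − 70) / (49365.8 − 14300) = 14300 × 49295.8 / 35065.8 ≈ 20103.1 mm.
Depth of field = Df − Dn = 20103.1 − 11096.7 ≈ 9006.4 mm ≈ 9.01 m.

9.01 m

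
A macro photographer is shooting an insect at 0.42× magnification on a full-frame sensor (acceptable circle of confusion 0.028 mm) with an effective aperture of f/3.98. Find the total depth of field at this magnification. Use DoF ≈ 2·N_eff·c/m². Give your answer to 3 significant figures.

1.26 mm

At magnification m, DoF ≈ 2·N_eff·c/m² = 2 × 3.98 × 0.028 / 0.42² = 0.2229 / 0.1764 ≈ 1.26 mm.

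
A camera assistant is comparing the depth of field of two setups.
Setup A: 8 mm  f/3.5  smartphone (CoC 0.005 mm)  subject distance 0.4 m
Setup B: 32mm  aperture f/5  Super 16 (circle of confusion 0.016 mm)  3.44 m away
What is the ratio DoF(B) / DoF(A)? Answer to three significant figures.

Setup A: H = 8²/(3.5×0.005) + 8 ≈ 3665.1 mm; DoF = Df − Dn = 448.022 − 361.276 ≈ 86.746 mm.
Setup B: H = 32²/(5×0.016) + 32 ≈ 12832.0 mm; DoF = Df − Dn = 4688.2 − 2716.7 ≈ 1971.5 mm.
Ratio = 1971.5 / 86.746 ≈ 22.7.

22.7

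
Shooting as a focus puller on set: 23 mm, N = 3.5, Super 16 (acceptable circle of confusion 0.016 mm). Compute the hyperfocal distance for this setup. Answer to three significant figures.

Hyperfocal distance H = f²/(N·c) + f = 23²/(3.5 × 0.016) + 23 = 529/0.056 + 23 ≈ 9469.4 mm ≈ 9.47 m.

9.47 m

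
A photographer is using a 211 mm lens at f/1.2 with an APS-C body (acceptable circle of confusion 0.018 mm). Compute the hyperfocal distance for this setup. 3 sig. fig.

Hyperfocal distance H = f²/(N·c) + f = 211²/(1.2 × 0.018) + 211 = 44521/0.0216 + 211 ≈ 2061368.4 mm ≈ 2060 m.

2060 m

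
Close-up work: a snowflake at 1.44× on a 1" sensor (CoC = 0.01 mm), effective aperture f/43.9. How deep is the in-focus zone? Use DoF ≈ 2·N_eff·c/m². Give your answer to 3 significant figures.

0.423 mm

At magnification m, DoF ≈ 2·N_eff·c/m² = 2 × 43.9 × 0.01 / 1.44² = 0.878 / 2.074 ≈ 0.423 mm.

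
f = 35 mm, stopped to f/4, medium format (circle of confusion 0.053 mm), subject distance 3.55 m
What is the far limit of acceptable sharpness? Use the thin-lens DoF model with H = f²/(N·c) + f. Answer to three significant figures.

Hyperfocal distance H = f²/(N·c) + f = 35²/(4 × 0.053) + 35 = 1225/0.212 + 35 ≈ 5813.3 mm ≈ 5.813 m.
Far limit Df = s·(H − f)/(H − s) = 3550 × (5813.3 − 35) / (5813.3 − 3550) = 3550 × 5778.3 / 2263.3 ≈ 9063.3 mm ≈ 9.06 m.

9.06 m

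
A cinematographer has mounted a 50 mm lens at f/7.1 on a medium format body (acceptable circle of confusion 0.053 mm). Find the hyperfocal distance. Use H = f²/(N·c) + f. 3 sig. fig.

Hyperfocal distance H = f²/(N·c) + f = 50²/(7.1 × 0.053) + 50 = 2500/0.3763 + 50 ≈ 6693.6 mm ≈ 6.69 m.

6.69 m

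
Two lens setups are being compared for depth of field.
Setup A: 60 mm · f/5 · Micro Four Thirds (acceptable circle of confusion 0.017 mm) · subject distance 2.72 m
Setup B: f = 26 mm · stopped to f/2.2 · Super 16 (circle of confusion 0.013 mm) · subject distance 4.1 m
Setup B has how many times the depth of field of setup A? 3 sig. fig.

4.25

Setup A: H = 60²/(5×0.017) + 60 ≈ 42412.9 mm; DoF = Df − Dn = 2902.28 − 2559.26 ≈ 343.02 mm.
Setup B: H = 26²/(2.2×0.013) + 26 ≈ 23662.4 mm; DoF = Df − Dn = 4953.9 − 3497.2 ≈ 1456.7 mm.
Ratio = 1456.7 / 343.02 ≈ 4.25.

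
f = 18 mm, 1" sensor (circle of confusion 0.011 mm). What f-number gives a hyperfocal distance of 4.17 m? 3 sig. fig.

Rearrange H = f²/(N·c) + f for N: N = f² / ((H − f)·c).
N = 18² / ((4170 − 18) × 0.011) = 324 / 45.67 ≈ 7.09.

f/7.09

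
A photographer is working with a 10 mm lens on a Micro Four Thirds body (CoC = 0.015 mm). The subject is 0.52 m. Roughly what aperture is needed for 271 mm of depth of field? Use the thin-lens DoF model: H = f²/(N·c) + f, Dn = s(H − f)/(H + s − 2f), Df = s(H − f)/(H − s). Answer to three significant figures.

Write h = H − f = f²/(N·c). The thin-lens limits are Dn = s·h/(h + (s−f)) and Df = s·h/(h − (s−f)), so DoF = Df − Dn = 2·s·(s−f)·h / (h² − (s−f)²).
That is a quadratic in h: DoF·h² − 2·s·(s−f)·h − DoF·(s−f)² = 0 ⇒ h = (s−f)·(s + √(s² + DoF²)) / DoF = 510 × (520 + √(520² + 271²)) / 271 = 510 × (520 + 586.380) / 271 ≈ 2082.1 mm.
Then N = f²/(c·h) = 10² / (0.015 × 2082.1) = 100 / 31.232 ≈ 3.20.

f/3.20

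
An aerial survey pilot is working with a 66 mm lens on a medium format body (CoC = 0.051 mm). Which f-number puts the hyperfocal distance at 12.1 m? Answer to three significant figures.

f/7.10

Rearrange H = f²/(N·c) + f for N: N = f² / ((H − f)·c).
N = 66² / ((12100 − 66) × 0.051) = 4356 / 613.7 ≈ 7.10.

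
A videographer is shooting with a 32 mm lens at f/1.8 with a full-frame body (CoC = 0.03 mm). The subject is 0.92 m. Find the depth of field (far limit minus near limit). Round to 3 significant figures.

Hyperfocal distance H = f²/(N·c) + f = 32²/(1.8 × 0.03) + 32 = 1024/0.054 + 32 ≈ 18995.0 mm ≈ 18.99 m.
Near limit Dn = s·(H − f)/(H + s − 2f) = 920 × (18995.0 − 32) / (18995.0 + 920 − 2 × 32) = 920 × 18963.0 / 19851.0 ≈ 878.845 mm.
Far limit Df = s·(H − f)/(H − s) = 920 × (18995.0 − 32) / (18995.0 − 920) = 920 × 18963.0 / 18075.0 ≈ 965.198 mm.
Depth of field = Df − Dn = 965.198 − 878.845 ≈ 86.353 mm.

86.4 mm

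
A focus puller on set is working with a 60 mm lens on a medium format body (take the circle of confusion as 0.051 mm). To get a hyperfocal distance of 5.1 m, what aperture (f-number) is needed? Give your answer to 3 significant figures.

f/14

Rearrange H = f²/(N·c) + f for N: N = f² / ((H − f)·c).
N = 60² / ((5100 − 60) × 0.051) = 3600 / 257.0 ≈ 14.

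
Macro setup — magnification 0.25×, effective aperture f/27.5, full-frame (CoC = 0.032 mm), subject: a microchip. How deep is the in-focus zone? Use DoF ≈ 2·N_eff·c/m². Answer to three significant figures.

At magnification m, DoF ≈ 2·N_eff·c/m² = 2 × 27.5 × 0.032 / 0.25² = 1.76 / 0.0625 ≈ 28.2 mm.

28.2 mm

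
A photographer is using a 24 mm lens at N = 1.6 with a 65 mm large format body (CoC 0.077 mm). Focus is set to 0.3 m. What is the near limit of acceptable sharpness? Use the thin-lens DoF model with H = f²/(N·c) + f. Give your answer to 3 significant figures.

Hyperfocal distance H = f²/(N·c) + f = 24²/(1.6 × 0.077) + 24 = 576/0.1232 + 24 ≈ 4699.3 mm ≈ 4.699 m.
Near limit Dn = s·(H − f)/(H + s − 2f) = 300 × (4699.3 − 24) / (4699.3 + 300 − 2 × 24) = 300 × 4675.3 / 4951.3 ≈ 283.28 mm.

283 mm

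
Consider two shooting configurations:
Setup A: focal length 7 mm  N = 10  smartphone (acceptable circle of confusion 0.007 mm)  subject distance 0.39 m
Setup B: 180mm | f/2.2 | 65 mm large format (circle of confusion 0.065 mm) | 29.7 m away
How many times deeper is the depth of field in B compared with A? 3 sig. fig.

12.9

Setup A: H = 7²/(10×0.007) + 7 ≈ 707.0 mm; DoF = Df − Dn = 861.20 − 252.08 ≈ 609.12 mm.
Setup B: H = 180²/(2.2×0.065) + 180 ≈ 226753.4 mm; DoF = Df − Dn = 34149.3 − 26276.5 ≈ 7872.8 mm.
Ratio = 7872.8 / 609.12 ≈ 12.9.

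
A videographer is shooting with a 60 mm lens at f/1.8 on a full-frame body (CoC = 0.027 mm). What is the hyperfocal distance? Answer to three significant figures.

Hyperfocal distance H = f²/(N·c) + f = 60²/(1.8 × 0.027) + 60 = 3600/0.0486 + 60 ≈ 74134.1 mm ≈ 74.1 m.

74.1 m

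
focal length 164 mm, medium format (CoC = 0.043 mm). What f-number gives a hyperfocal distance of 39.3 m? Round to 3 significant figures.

f/16

Rearrange H = f²/(N·c) + f for N: N = f² / ((H − f)·c).
N = 164² / ((39300 − 164) × 0.043) = 26896 / 1683 ≈ 16.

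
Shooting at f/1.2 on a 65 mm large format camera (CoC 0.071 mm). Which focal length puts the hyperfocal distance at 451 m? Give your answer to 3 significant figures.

From H = f²/(N·c) + f, with f ≪ H: f ≈ √(H·N·c) = √(451000 × 1.2 × 0.071) = √38425 ≈ 196.0 mm.
The +f correction barely moves this — solving exactly, f² + N·c·f − N·c·H = 0 ⇒ f = (−N·c + √((N·c)² + 4·N·c·H))/2 = (−0.0852 + √153701)/2 ≈ 195.98 mm, so f ≈ 196 mm.

196 mm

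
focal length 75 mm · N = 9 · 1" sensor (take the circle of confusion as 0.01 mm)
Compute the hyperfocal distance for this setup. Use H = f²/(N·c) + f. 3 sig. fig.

Hyperfocal distance H = f²/(N·c) + f = 75²/(9 × 0.01) + 75 = 5625/0.09 + 75 ≈ 62575.0 mm ≈ 62.6 m.

62.6 m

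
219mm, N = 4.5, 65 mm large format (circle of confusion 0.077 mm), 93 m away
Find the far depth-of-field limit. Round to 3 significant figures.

Hyperfocal distance H = f²/(N·c) + f = 219²/(4.5 × 0.077) + 219 = 47961/0.3465 + 219 ≈ 138634.6 mm ≈ 138.6 m.
Far limit Df = s·(H − f)/(H − s) = 93000 × (138634.6 − 219) / (138634.6 − 93000) = 93000 × 138415.6 / 45634.6 ≈ 282081 mm ≈ 282 m.

282 m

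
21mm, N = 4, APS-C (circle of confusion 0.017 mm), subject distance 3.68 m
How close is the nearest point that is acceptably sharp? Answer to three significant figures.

Hyperfocal distance H = f²/(N·c) + f = 21²/(4 × 0.017) + 21 = 441/0.068 + 21 ≈ 6506.3 mm ≈ 6.506 m.
Near limit Dn = s·(H − f)/(H + s − 2f) = 3680 × (6506.3 − 21) / (6506.3 + 3680 − 2 × 21) = 3680 × 6485.3 / 10144.3 ≈ 2352.6 mm ≈ 2.35 m.

2.35 m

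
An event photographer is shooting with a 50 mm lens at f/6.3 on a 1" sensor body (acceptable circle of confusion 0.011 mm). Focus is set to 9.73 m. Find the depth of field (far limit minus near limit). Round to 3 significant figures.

5.63 m

Hyperfocal distance H = f²/(N·c) + f = 50²/(6.3 × 0.011) + 50 = 2500/0.0693 + 50 ≈ 36125.0 mm ≈ 36.13 m.
Near limit Dn = s·(H − f)/(H + s − 2f) = 9730 × (36125.0 − 50) / (36125.0 + 9730 − 2 × 50) = 9730 × 36075.0 / 45755.0 ≈ 7671.5 mm.
Far limit Df = s·(H − f)/(H − s) = 9730 × (36125.0 − 50) / (36125.0 − 9730) = 9730 × 36075.0 / 26395.0 ≈ 13298.3 mm.
Depth of field = Df − Dn = 13298.3 − 7671.5 ≈ 5626.8 mm ≈ 5.63 m.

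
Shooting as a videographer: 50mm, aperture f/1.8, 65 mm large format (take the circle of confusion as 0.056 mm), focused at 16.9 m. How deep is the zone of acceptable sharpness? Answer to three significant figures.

42.6 m

Hyperfocal distance H = f²/(N·c) + f = 50²/(1.8 × 0.056) + 50 = 2500/0.1008 + 50 ≈ 24851.6 mm ≈ 24.85 m.
Near limit Dn = s·(H − f)/(H + s − 2f) = 16900 × (24851.6 − 50) / (24851.6 + 16900 − 2 × 50) = 16900 × 24801.6 / 41651.6 ≈ 10063 mm.
Far limit Df = s·(H − f)/(H − s) = 16900 × (24851.6 − 50) / (24851.6 − 16900) = 16900 × 24801.6 / 7951.6 ≈ 52712 mm.
Depth of field = Df − Dn = 52712 − 10063 ≈ 42649 mm ≈ 42.6 m.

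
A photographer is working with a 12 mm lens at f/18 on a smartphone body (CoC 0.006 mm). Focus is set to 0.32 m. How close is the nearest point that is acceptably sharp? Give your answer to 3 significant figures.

Hyperfocal distance H = f²/(N·c) + f = 12²/(18 × 0.006) + 12 = 144/0.108 + 12 ≈ 1345.3 mm ≈ 1.345 m.
Near limit Dn = s·(H − f)/(H + s − 2f) = 320 × (1345.3 − 12) / (1345.3 + 320 − 2 × 12) = 320 × 1333.3 / 1641.3 ≈ 259.95 mm.

260 mm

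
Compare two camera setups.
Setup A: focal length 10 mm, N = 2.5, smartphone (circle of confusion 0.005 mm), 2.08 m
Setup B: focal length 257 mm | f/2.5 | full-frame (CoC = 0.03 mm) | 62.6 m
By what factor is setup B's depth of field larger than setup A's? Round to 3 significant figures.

Setup A: H = 10²/(2.5×0.005) + 10 ≈ 8010.0 mm; DoF = Df − Dn = 2806.1 − 1652.4 ≈ 1153.7 mm.
Setup B: H = 257²/(2.5×0.03) + 257 ≈ 880910.3 mm; DoF = Df − Dn = 67369.2 − 58461.4 ≈ 8907.8 mm.
Ratio = 8907.8 / 1153.7 ≈ 7.72.

7.72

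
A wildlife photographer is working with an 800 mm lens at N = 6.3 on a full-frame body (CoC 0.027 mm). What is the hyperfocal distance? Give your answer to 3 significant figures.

Hyperfocal distance H = f²/(N·c) + f = 800²/(6.3 × 0.027) + 800 = 640000/0.1701 + 800 ≈ 3763292.7 mm ≈ 3760 m.

3760 m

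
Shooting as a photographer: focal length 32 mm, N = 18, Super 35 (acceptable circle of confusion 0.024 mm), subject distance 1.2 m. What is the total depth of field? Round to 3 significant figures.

1.56 m

Hyperfocal distance H = f²/(N·c) + f = 32²/(18 × 0.024) + 32 = 1024/0.432 + 32 ≈ 2402.4 mm ≈ 2.402 m.
Near limit Dn = s·(H − f)/(H + s − 2f) = 1200 × (2402.4 − 32) / (2402.4 + 1200 − 2 × 32) = 1200 × 2370.4 / 3538.4 ≈ 803.9 mm.
Far limit Df = s·(H − f)/(H − s) = 1200 × (2402.4 − 32) / (2402.4 − 1200) = 1200 × 2370.4 / 1202.4 ≈ 2365.7 mm.
Depth of field = Df − Dn = 2365.7 − 803.9 ≈ 1561.8 mm ≈ 1.56 m.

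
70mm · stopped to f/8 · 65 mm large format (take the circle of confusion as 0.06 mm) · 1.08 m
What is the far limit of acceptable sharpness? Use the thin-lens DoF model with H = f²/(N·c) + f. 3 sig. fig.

1.20 m

Hyperfocal distance H = f²/(N·c) + f = 70²/(8 × 0.06) + 70 = 4900/0.48 + 70 ≈ 10278.3 mm ≈ 10.28 m.
Far limit Df = s·(H − f)/(H − s) = 1080 × (10278.3 − 70) / (10278.3 − 1080) = 1080 × 10208.3 / 9198.3 ≈ 1198.6 mm ≈ 1.20 m.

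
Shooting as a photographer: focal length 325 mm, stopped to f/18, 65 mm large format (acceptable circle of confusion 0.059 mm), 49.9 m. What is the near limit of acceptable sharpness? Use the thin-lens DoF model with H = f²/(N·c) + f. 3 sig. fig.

33.3 m

Hyperfocal distance H = f²/(N·c) + f = 325²/(18 × 0.059) + 325 = 105625/1.062 + 325 ≈ 99783.6 mm ≈ 99.78 m.
Near limit Dn = s·(H − f)/(H + s − 2f) = 49900 × (99783.6 − 325) / (99783.6 + 49900 − 2 × 325) = 49900 × 99458.6 / 149033.6 ≈ 33301 mm ≈ 33.3 m.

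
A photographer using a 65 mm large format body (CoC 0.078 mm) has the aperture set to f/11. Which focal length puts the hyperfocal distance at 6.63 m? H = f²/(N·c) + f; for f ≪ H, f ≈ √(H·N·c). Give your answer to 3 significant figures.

75.0 mm

From H = f²/(N·c) + f, with f ≪ H: f ≈ √(H·N·c) = √(6630 × 11 × 0.078) = √5688.5 ≈ 75.42 mm.
Exact: f² + N·c·f − N·c·H = 0 ⇒ f = (−N·c + √((N·c)² + 4·N·c·H))/2 = (−0.858 + √22755)/2 ≈ 74.995 mm ≈ 75.0 mm.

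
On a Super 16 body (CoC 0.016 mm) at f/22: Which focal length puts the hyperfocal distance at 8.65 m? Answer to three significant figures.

55.0 mm

From H = f²/(N·c) + f, with f ≪ H: f ≈ √(H·N·c) = √(8650 × 22 × 0.016) = √3044.8 ≈ 55.18 mm.
Exact: f² + N·c·f − N·c·H = 0 ⇒ f = (−N·c + √((N·c)² + 4·N·c·H))/2 = (−0.352 + √12179)/2 ≈ 55.004 mm ≈ 55.0 mm.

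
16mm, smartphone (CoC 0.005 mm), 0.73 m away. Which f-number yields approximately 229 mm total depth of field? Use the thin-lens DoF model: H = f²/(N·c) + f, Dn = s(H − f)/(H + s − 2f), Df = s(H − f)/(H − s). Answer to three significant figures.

f/11

Write h = H − f = f²/(N·c). The thin-lens limits are Dn = s·h/(h + (s−f)) and Df = s·h/(h − (s−f)), so DoF = Df − Dn = 2·s·(s−f)·h / (h² − (s−f)²).
That is a quadratic in h: DoF·h² − 2·s·(s−f)·h − DoF·(s−f)² = 0 ⇒ h = (s−f)·(s + √(s² + DoF²)) / DoF = 714 × (730 + √(730² + 229²)) / 229 = 714 × (730 + 765.076) / 229 ≈ 4661.5 mm.
Then N = f²/(c·h) = 16² / (0.005 × 4661.5) = 256 / 23.308 ≈ 11.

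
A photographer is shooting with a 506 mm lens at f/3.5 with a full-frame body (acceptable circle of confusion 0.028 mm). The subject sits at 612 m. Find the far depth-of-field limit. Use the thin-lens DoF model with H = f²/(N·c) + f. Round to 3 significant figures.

799 m

Hyperfocal distance H = f²/(N·c) + f = 506²/(3.5 × 0.028) + 506 = 256036/0.098 + 506 ≈ 2613118.2 mm ≈ 2613 m.
Far limit Df = s·(H − f)/(H − s) = 612000 × (2613118.2 − 506) / (2613118.2 − 612000) = 612000 × 2612612.2 / 2001118.2 ≈ 799013 mm ≈ 799 m.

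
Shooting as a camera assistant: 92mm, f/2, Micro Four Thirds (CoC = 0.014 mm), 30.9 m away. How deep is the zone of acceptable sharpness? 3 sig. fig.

6.36 m

Hyperfocal distance H = f²/(N·c) + f = 92²/(2 × 0.014) + 92 = 8464/0.028 + 92 ≈ 302377.7 mm ≈ 302.4 m.
Near limit Dn = s·(H − f)/(H + s − 2f) = 30900 × (302377.7 − 92) / (302377.7 + 30900 − 2 × 92) = 30900 × 302285.7 / 333093.7 ≈ 28042.0 mm.
Far limit Df = s·(H − f)/(H − s) = 30900 × (302377.7 − 92) / (302377.7 − 30900) = 30900 × 302285.7 / 271477.7 ≈ 34406.6 mm.
Depth of field = Df − Dn = 34406.6 − 28042.0 ≈ 6364.6 mm ≈ 6.36 m.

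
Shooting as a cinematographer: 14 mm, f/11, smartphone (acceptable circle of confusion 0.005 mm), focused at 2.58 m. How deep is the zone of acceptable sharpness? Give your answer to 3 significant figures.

7.72 m

Hyperfocal distance H = f²/(N·c) + f = 14²/(11 × 0.005) + 14 = 196/0.055 + 14 ≈ 3577.6 mm ≈ 3.578 m.
Near limit Dn = s·(H − f)/(H + s − 2f) = 2580 × (3577.6 − 14) / (3577.6 + 2580 − 2 × 14) = 2580 × 3563.6 / 6129.6 ≈ 1500.0 mm.
Far limit Df = s·(H − f)/(H − s) = 2580 × (3577.6 − 14) / (3577.6 − 2580) = 2580 × 3563.6 / 997.6 ≈ 9216.0 mm.
Depth of field = Df − Dn = 9216.0 − 1500.0 ≈ 7716.0 mm ≈ 7.72 m.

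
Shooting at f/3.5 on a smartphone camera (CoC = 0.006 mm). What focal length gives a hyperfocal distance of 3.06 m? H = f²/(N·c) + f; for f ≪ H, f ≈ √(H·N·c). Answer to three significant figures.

From H = f²/(N·c) + f, with f ≪ H: f ≈ √(H·N·c) = √(3060 × 3.5 × 0.006) = √64.260 ≈ 8.016 mm.
Exact: f² + N·c·f − N·c·H = 0 ⇒ f = (−N·c + √((N·c)² + 4·N·c·H))/2 = (−0.021 + √257.04)/2 ≈ 8.0057 mm ≈ 8.01 mm.

8.01 mm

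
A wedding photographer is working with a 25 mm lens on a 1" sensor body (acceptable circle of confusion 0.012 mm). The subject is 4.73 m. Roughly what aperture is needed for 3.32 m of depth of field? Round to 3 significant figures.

Write h = H − f = f²/(N·c). The thin-lens limits are Dn = s·h/(h + (s−f)) and Df = s·h/(h − (s−f)), so DoF = Df − Dn = 2·s·(s−f)·h / (h² − (s−f)²).
That is a quadratic in h: DoF·h² − 2·s·(s−f)·h − DoF·(s−f)² = 0 ⇒ h = (s−f)·(s + √(s² + DoF²)) / DoF = 4705 × (4730 + √(4730² + 3320²)) / 3320 = 4705 × (4730 + 5778.87) / 3320 ≈ 14893 mm.
Then N = f²/(c·h) = 25² / (0.012 × 14893) = 625 / 178.71 ≈ 3.50.

f/3.50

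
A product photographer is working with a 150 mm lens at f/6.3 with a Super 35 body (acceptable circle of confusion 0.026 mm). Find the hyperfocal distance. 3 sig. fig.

Hyperfocal distance H = f²/(N·c) + f = 150²/(6.3 × 0.026) + 150 = 22500/0.1638 + 150 ≈ 137512.6 mm ≈ 138 m.

138 m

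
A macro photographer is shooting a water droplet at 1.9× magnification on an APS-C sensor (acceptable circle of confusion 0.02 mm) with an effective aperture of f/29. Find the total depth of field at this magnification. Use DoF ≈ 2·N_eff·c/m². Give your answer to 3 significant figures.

0.321 mm

At magnification m, DoF ≈ 2·N_eff·c/m² = 2 × 29 × 0.02 / 1.9² = 1.16 / 3.61 ≈ 0.321 mm.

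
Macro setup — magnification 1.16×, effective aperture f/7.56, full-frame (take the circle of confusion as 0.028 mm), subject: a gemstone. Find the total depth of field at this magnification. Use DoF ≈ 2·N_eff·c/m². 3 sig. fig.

0.315 mm

At magnification m, DoF ≈ 2·N_eff·c/m² = 2 × 7.56 × 0.028 / 1.16² = 0.4234 / 1.346 ≈ 0.315 mm.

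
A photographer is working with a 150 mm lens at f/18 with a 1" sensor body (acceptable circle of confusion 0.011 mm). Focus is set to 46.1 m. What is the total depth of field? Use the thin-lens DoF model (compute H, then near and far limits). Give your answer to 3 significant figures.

Hyperfocal distance H = f²/(N·c) + f = 150²/(18 × 0.011) + 150 = 22500/0.198 + 150 ≈ 113786.4 mm ≈ 113.8 m.
Near limit Dn = s·(H − f)/(H + s − 2f) = 46100 × (113786.4 − 150) / (113786.4 + 46100 − 2 × 150) = 46100 × 113636.4 / 159586.4 ≈ 32826 mm.
Far limit Df = s·(H − f)/(H − s) = 46100 × (113786.4 − 150) / (113786.4 − 46100) = 46100 × 113636.4 / 67686.4 ≈ 77396 mm.
Depth of field = Df − Dn = 77396 − 32826 ≈ 44570 mm ≈ 44.6 m.

44.6 m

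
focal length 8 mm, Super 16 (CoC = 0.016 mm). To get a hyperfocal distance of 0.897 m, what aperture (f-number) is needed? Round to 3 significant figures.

f/4.50

Rearrange H = f²/(N·c) + f for N: N = f² / ((H − f)·c).
N = 8² / ((897 − 8) × 0.016) = 64 / 14.22 ≈ 4.50.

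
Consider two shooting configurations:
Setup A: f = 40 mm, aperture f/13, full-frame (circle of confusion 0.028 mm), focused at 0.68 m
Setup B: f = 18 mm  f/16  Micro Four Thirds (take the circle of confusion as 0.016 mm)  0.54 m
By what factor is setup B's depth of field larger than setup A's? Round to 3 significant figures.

2.65

Setup A: H = 40²/(13×0.028) + 40 ≈ 4435.6 mm; DoF = Df − Dn = 795.88 − 593.58 ≈ 202.30 mm.
Setup B: H = 18²/(16×0.016) + 18 ≈ 1283.6 mm; DoF = Df − Dn = 919.06 − 382.32 ≈ 536.74 mm.
Ratio = 536.74 / 202.30 ≈ 2.65.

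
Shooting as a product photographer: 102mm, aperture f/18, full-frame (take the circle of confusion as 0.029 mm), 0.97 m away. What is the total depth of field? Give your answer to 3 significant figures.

Hyperfocal distance H = f²/(N·c) + f = 102²/(18 × 0.029) + 102 = 10404/0.522 + 102 ≈ 20033.0 mm ≈ 20.03 m.
Near limit Dn = s·(H − f)/(H + s − 2f) = 970 × (20033.0 − 102) / (20033.0 + 970 − 2 × 102) = 970 × 19931.0 / 20799.0 ≈ 929.519 mm.
Far limit Df = s·(H − f)/(H − s) = 970 × (20033.0 − 102) / (20033.0 − 970) = 970 × 19931.0 / 19063.0 ≈ 1014.167 mm.
Depth of field = Df − Dn = 1014.167 − 929.519 ≈ 84.648 mm.

84.6 mm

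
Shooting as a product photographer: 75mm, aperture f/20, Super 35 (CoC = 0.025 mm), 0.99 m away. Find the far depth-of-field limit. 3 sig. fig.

Hyperfocal distance H = f²/(N·c) + f = 75²/(20 × 0.025) + 75 = 5625/0.5 + 75 ≈ 11325.0 mm ≈ 11.32 m.
Far limit Df = s·(H − f)/(H − s) = 990 × (11325.0 − 75) / (11325.0 − 990) = 990 × 11250.0 / 10335.0 ≈ 1077.6 mm ≈ 1.08 m.

1.08 m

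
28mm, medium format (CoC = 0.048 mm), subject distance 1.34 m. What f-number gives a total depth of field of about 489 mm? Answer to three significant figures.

f/2.20

Write h = H − f = f²/(N·c). The thin-lens limits are Dn = s·h/(h + (s−f)) and Df = s·h/(h − (s−f)), so DoF = Df − Dn = 2·s·(s−f)·h / (h² − (s−f)²).
That is a quadratic in h: DoF·h² − 2·s·(s−f)·h − DoF·(s−f)² = 0 ⇒ h = (s−f)·(s + √(s² + DoF²)) / DoF = 1312 × (1340 + √(1340² + 489²)) / 489 = 1312 × (1340 + 1426.44) / 489 ≈ 7422.4 mm.
Then N = f²/(c·h) = 28² / (0.048 × 7422.4) = 784 / 356.28 ≈ 2.20.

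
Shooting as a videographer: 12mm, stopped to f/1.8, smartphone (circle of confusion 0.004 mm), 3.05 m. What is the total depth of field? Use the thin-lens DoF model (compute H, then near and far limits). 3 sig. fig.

0.948 m

Hyperfocal distance H = f²/(N·c) + f = 12²/(1.8 × 0.004) + 12 = 144/0.0072 + 12 ≈ 20012.0 mm ≈ 20.01 m.
Near limit Dn = s·(H − f)/(H + s − 2f) = 3050 × (20012.0 − 12) / (20012.0 + 3050 − 2 × 12) = 3050 × 20000.0 / 23038.0 ≈ 2647.80 mm.
Far limit Df = s·(H − f)/(H − s) = 3050 × (20012.0 − 12) / (20012.0 − 3050) = 3050 × 20000.0 / 16962.0 ≈ 3596.27 mm.
Depth of field = Df − Dn = 3596.27 − 2647.80 ≈ 948.47 mm ≈ 0.948 m.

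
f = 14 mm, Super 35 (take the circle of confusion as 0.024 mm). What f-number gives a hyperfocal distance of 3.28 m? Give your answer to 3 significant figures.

Rearrange H = f²/(N·c) + f for N: N = f² / ((H − f)·c).
N = 14² / ((3280 − 14) × 0.024) = 196 / 78.38 ≈ 2.50.

f/2.50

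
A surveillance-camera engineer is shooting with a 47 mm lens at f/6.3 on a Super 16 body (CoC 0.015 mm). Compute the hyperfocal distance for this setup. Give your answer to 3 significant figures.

23.4 m

Hyperfocal distance H = f²/(N·c) + f = 47²/(6.3 × 0.015) + 47 = 2209/0.0945 + 47 ≈ 23422.7 mm ≈ 23.4 m.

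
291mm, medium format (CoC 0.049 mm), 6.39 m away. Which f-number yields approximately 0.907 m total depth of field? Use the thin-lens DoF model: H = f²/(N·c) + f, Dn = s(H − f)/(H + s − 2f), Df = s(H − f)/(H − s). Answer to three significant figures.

Write h = H − f = f²/(N·c). The thin-lens limits are Dn = s·h/(h + (s−f)) and Df = s·h/(h − (s−f)), so DoF = Df − Dn = 2·s·(s−f)·h / (h² − (s−f)²).
That is a quadratic in h: DoF·h² − 2·s·(s−f)·h − DoF·(s−f)² = 0 ⇒ h = (s−f)·(s + √(s² + DoF²)) / DoF = 6099 × (6390 + √(6390² + 907²)) / 907 = 6099 × (6390 + 6454.05) / 907 ≈ 86368 mm.
Then N = f²/(c·h) = 291² / (0.049 × 86368) = 84681 / 4232.0 ≈ 20.

f/20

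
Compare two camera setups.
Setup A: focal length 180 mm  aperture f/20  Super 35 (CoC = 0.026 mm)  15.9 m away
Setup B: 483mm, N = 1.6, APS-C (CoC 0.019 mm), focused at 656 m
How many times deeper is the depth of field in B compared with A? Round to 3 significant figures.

Setup A: H = 180²/(20×0.026) + 180 ≈ 62487.7 mm; DoF = Df − Dn = 21265.1 − 12696.7 ≈ 8568.4 mm.
Setup B: H = 483²/(1.6×0.019) + 483 ≈ 7674463.3 mm; DoF = Df − Dn = 717270 − 604374 ≈ 112896 mm.
Ratio = 112896 / 8568.4 ≈ 13.2.

13.2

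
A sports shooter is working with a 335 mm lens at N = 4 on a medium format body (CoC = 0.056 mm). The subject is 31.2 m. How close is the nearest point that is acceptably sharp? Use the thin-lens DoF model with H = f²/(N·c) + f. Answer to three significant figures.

Hyperfocal distance H = f²/(N·c) + f = 335²/(4 × 0.056) + 335 = 112225/0.224 + 335 ≈ 501339.5 mm ≈ 501.3 m.
Near limit Dn = s·(H − f)/(H + s − 2f) = 31200 × (501339.5 − 335) / (501339.5 + 31200 − 2 × 335) = 31200 × 501004.5 / 531869.5 ≈ 29389 mm ≈ 29.4 m.

29.4 m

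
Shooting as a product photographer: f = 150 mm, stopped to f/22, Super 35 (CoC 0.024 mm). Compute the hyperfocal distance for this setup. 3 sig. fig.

42.8 m

Hyperfocal distance H = f²/(N·c) + f = 150²/(22 × 0.024) + 150 = 22500/0.528 + 150 ≈ 42763.6 mm ≈ 42.8 m.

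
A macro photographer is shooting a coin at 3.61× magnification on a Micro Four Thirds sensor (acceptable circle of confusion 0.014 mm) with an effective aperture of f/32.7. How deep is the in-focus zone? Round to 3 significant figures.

0.0703 mm

At magnification m, DoF ≈ 2·N_eff·c/m² = 2 × 32.7 × 0.014 / 3.61² = 0.9156 / 13.03 ≈ 0.0703 mm.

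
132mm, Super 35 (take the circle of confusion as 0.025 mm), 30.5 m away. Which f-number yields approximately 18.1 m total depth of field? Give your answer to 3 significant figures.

Write h = H − f = f²/(N·c). The thin-lens limits are Dn = s·h/(h + (s−f)) and Df = s·h/(h − (s−f)), so DoF = Df − Dn = 2·s·(s−f)·h / (h² − (s−f)²).
That is a quadratic in h: DoF·h² − 2·s·(s−f)·h − DoF·(s−f)² = 0 ⇒ h = (s−f)·(s + √(s² + DoF²)) / DoF = 30368 × (30500 + √(30500² + 18100²)) / 18100 = 30368 × (30500 + 35466.3) / 18100 ≈ 110678 mm.
Then N = f²/(c·h) = 132² / (0.025 × 110678) = 17424 / 2766.9 ≈ 6.30.

f/6.30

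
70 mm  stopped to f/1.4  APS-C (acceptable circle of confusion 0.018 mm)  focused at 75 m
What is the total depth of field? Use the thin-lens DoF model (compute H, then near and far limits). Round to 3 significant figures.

67.9 m

Hyperfocal distance H = f²/(N·c) + f = 70²/(1.4 × 0.018) + 70 = 4900/0.0252 + 70 ≈ 194514.4 mm ≈ 194.5 m.
Near limit Dn = s·(H − f)/(H + s − 2f) = 75000 × (194514.4 − 70) / (194514.4 + 75000 − 2 × 70) = 75000 × 194444.4 / 269374.4 ≈ 54138 mm.
Far limit Df = s·(H − f)/(H − s) = 75000 × (194514.4 − 70) / (194514.4 − 75000) = 75000 × 194444.4 / 119514.4 ≈ 122022 mm.
Depth of field = Df − Dn = 122022 − 54138 ≈ 67884 mm ≈ 67.9 m.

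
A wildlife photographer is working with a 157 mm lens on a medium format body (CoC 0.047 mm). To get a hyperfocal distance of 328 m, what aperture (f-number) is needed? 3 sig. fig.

f/1.60

Rearrange H = f²/(N·c) + f for N: N = f² / ((H − f)·c).
N = 157² / ((328000 − 157) × 0.047) = 24649 / 15409 ≈ 1.60.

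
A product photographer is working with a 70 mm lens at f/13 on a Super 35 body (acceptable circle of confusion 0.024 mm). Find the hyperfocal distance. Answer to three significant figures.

Hyperfocal distance H = f²/(N·c) + f = 70²/(13 × 0.024) + 70 = 4900/0.312 + 70 ≈ 15775.1 mm ≈ 15.8 m.

15.8 m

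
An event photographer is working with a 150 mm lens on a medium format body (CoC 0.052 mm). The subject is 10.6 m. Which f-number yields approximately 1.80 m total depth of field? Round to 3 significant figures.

Write h = H − f = f²/(N·c). The thin-lens limits are Dn = s·h/(h + (s−f)) and Df = s·h/(h − (s−f)), so DoF = Df − Dn = 2·s·(s−f)·h / (h² − (s−f)²).
That is a quadratic in h: DoF·h² − 2·s·(s−f)·h − DoF·(s−f)² = 0 ⇒ h = (s−f)·(s + √(s² + DoF²)) / DoF = 10450 × (10600 + √(10600² + 1800²)) / 1800 = 10450 × (10600 + 10751.7) / 1800 ≈ 123959 mm.
Then N = f²/(c·h) = 150² / (0.052 × 123959) = 22500 / 6445.9 ≈ 3.49.

f/3.49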